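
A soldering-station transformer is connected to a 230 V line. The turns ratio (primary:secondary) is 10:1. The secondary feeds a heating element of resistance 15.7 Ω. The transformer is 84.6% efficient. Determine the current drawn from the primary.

V_s = 230 × 1/10 = 23.000 V.
I_s = V_s/R = 23.000/15.7 = 1.4650 A.
P_out = V_s I_s = 23.000 × 1.4650 = 33.694 W.
P_in = P_out/η = 33.694/0.846 = 39.828 W.
I_p = P_in/V_p = 39.828/230 = 0.173 A.

I_p ≈ 0.173 A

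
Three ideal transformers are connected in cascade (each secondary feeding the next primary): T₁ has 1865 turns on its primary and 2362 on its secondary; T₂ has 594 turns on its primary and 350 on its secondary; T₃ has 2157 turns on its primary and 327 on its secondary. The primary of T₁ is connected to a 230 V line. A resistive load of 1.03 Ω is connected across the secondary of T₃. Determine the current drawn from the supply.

Secondary of T₁: V = 230.00 × 2362/1865 = 291.29 V.
Secondary of T₂: V = 291.29 × 350/594 = 171.64 V.
Secondary of T₃: V = 171.64 × 327/2157 = 26.020 V.
I_load = 26.020/1.03 = 25.262 A, so P_out = 26.020 × 25.262 = 657.32 W.
All ideal ⇒ P_in = P_out, so I_supply = 657.32/230 = 2.86 A.

I_supply ≈ 2.86 A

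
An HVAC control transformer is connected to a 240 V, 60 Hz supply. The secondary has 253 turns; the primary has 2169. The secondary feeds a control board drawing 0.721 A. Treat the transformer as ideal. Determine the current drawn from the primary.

I_p ≈ 0.0841 A

For an ideal transformer I_p N_p = I_s N_s, so I_p = 0.721 × 253/2169 = 0.0841 A.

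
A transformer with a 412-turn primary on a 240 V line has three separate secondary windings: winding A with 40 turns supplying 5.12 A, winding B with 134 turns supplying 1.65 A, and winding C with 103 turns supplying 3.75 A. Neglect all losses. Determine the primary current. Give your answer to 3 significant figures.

V_A = 240 × 40/412 = 23.301 V; V_B = 240 × 134/412 = 78.058 V; V_C = 240 × 103/412 = 60.000 V.
P_out = V_A I_A + V_B I_B + V_C I_C = 23.301×5.12 + 78.058×1.65 + 60.000×3.75 = 119.30 + 128.80 + 225.00 = 473.10 W.
Ideal ⇒ P_in = P_out, so I_p = P_out/V_p = 473.10/240 = 1.97 A.

I_p ≈ 1.97 A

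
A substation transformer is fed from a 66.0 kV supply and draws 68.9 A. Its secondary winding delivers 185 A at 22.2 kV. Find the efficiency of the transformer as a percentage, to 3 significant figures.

η ≈ 90.3%

P_in = 66000 × 68.9 = 4.54740×10^6 W.
P_out = 22200 × 185 = 4.10700×10^6 W.
η = P_out/P_in = 4.10700×10^6/(4.54740×10^6) = 0.903.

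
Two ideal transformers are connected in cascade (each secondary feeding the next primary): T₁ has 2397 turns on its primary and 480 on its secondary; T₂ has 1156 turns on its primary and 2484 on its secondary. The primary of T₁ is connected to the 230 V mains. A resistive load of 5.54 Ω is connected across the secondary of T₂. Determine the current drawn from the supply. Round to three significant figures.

I_supply ≈ 7.69 A

After T₁: V = 230.00 × 480/2397 = 46.058 V.
After T₂: V = 46.058 × 2484/1156 = 98.968 V.
I_load = 98.968/5.54 = 17.864 A, so P_out = 98.968 × 17.864 = 1768.0 W.
All ideal ⇒ P_in = P_out, so I_supply = 1768.0/230 = 7.69 A.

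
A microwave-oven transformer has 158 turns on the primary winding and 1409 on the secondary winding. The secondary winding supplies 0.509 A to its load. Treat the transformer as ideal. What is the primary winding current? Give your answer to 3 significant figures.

For an ideal transformer I_p/I_s = N_s/N_p, so I_p = 0.509 × 1409/158 = 4.54 A.

I_p ≈ 4.54 A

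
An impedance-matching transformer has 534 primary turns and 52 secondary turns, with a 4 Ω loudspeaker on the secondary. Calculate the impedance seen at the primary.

Z_p = (N_p/N_s)² × Z_s = (534/52)² × 4 = 422 Ω.

Z_p ≈ 422 Ω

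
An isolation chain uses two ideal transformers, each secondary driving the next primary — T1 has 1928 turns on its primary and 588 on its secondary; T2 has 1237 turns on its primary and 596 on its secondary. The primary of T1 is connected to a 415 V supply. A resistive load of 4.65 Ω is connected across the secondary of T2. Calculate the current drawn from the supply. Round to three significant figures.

I_supply ≈ 1.93 A

Secondary of T1: V = 415.00 × 588/1928 = 126.57 V.
Secondary of T2: V = 126.57 × 596/1237 = 60.981 V.
I_load = 60.981/4.65 = 13.114 A, so P_out = 60.981 × 13.114 = 799.72 W.
All ideal ⇒ P_in = P_out, so I_supply = 799.72/415 = 1.93 A.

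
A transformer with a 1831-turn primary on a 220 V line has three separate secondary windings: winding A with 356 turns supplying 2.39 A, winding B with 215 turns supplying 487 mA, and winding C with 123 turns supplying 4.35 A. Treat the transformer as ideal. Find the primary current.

I_p ≈ 0.814 A

V_A = 220 × 356/1831 = 42.774 V; V_B = 220 × 215/1831 = 25.833 V; V_C = 220 × 123/1831 = 14.779 V.
P_out = V_A I_A + V_B I_B + V_C I_C = 42.774×2.39 + 25.833×0.487 + 14.779×4.35 = 102.23 + 12.581 + 64.288 = 179.10 W.
Ideal ⇒ P_in = P_out, so I_p = P_out/V_p = 179.10/220 = 0.814 A.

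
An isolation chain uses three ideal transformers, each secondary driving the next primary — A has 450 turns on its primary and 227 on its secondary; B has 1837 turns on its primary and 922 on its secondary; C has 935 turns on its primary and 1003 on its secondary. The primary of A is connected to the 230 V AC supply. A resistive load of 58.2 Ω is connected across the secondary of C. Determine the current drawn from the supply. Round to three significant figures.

I_supply ≈ 0.292 A

After A: V = 230.00 × 227/450 = 116.02 V.
After B: V = 116.02 × 922/1837 = 58.232 V.
After C: V = 58.232 × 1003/935 = 62.467 V.
I_load = 62.467/58.2 = 1.0733 A, so P_out = 62.467 × 1.0733 = 67.047 W.
All ideal ⇒ P_in = P_out, so I_supply = 67.047/230 = 0.292 A.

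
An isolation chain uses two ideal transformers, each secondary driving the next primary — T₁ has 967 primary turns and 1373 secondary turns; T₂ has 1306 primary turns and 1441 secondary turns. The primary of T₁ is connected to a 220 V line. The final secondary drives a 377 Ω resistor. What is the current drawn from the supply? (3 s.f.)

I_supply ≈ 1.43 A

Secondary of T₁: V = 220.00 × 1373/967 = 312.37 V.
Secondary of T₂: V = 312.37 × 1441/1306 = 344.66 V.
I_load = 344.66/377 = 0.91421 A, so P_out = 344.66 × 0.91421 = 315.09 W.
All ideal ⇒ P_in = P_out, so I_supply = 315.09/220 = 1.43 A.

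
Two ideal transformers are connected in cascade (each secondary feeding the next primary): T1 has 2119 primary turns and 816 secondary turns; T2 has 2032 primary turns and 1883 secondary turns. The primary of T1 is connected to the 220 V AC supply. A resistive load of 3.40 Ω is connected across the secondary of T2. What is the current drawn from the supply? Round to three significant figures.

I_supply ≈ 8.24 A

After T1: V = 220.00 × 816/2119 = 84.719 V.
After T2: V = 84.719 × 1883/2032 = 78.507 V.
I_load = 78.507/3.40 = 23.090 A, so P_out = 78.507 × 23.090 = 1812.8 W.
All ideal ⇒ P_in = P_out, so I_supply = 1812.8/220 = 8.24 A.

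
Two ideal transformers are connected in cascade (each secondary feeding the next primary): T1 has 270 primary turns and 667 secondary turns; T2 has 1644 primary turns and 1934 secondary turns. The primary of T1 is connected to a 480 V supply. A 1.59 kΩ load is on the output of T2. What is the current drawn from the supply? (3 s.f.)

After T1: V = 480.00 × 667/270 = 1185.8 V.
After T2: V = 1185.8 × 1934/1644 = 1394.9 V.
I_load = 1394.9/1590 = 0.87733 A, so P_out = 1394.9 × 0.87733 = 1223.8 W.
All ideal ⇒ P_in = P_out, so I_supply = 1223.8/480 = 2.55 A.

I_supply ≈ 2.55 A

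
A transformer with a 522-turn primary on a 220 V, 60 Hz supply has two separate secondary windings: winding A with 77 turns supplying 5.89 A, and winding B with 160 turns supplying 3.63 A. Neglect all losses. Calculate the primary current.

V_A = 220 × 77/522 = 32.452 V; V_B = 220 × 160/522 = 67.433 V.
P_out = V_A I_A + V_B I_B = 32.452×5.89 + 67.433×3.63 = 191.14 + 244.78 = 435.92 W.
Ideal ⇒ P_in = P_out, so I_p = P_out/V_p = 435.92/220 = 1.98 A.

I_p ≈ 1.98 A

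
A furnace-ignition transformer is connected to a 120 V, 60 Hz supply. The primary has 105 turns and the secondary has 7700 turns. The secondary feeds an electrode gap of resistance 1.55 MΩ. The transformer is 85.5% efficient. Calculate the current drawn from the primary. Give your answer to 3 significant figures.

I_p ≈ 0.487 A

V_s = 120 × 7700/105 = 8800.0 V.
I_s = V_s/R = 8800.0/(1.55×10^6) = 0.0056774 A.
P_out = V_s I_s = 8800.0 × 0.0056774 = 49.961 W.
P_in = P_out/η = 49.961/0.855 = 58.434 W.
I_p = P_in/V_p = 58.434/120 = 0.487 A.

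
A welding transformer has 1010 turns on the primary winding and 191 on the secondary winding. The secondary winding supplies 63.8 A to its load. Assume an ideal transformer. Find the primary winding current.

For an ideal transformer I_p/I_s = N_s/N_p, so I_p = 63.8 × 191/1010 = 12.1 A.

I_p ≈ 12.1 A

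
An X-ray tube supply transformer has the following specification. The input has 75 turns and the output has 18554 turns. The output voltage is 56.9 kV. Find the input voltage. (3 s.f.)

V_in ≈ 230 V

V_in/V_out = N_in/N_out, so V_in = 56900 × 75/18554 = 230 V.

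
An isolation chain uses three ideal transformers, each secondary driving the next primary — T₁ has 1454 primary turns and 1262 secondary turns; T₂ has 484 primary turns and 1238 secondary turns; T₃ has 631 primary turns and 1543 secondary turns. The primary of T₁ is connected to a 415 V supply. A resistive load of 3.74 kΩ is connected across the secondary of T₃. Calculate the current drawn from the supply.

I_supply ≈ 3.27 A

Secondary of T₁: V = 415.00 × 1262/1454 = 360.20 V.
Secondary of T₂: V = 360.20 × 1238/484 = 921.34 V.
Secondary of T₃: V = 921.34 × 1543/631 = 2253.0 V.
I_load = 2253.0/3740 = 0.60240 A, so P_out = 2253.0 × 0.60240 = 1357.2 W.
All ideal ⇒ P_in = P_out, so I_supply = 1357.2/415 = 3.27 A.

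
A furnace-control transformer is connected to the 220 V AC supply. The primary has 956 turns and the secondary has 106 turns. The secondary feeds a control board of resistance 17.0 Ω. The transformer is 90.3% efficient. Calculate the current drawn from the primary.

I_p ≈ 0.176 A

V_s = 220 × 106/956 = 24.393 V.
I_s = V_s/R = 24.393/17.0 = 1.4349 A.
P_out = V_s I_s = 24.393 × 1.4349 = 35.002 W.
P_in = P_out/η = 35.002/0.903 = 38.762 W.
I_p = P_in/V_p = 38.762/220 = 0.176 A.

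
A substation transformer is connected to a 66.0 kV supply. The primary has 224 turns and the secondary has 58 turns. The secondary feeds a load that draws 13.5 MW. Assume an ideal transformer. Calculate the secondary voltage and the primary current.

V_s ≈ 17100 V, I_p ≈ 205 A

V_s = V_p × N_s/N_p = 66000 × 58/224 = 17089 V.
I_s = P/V_s = 1.35×10^7/17089 = 789.97 A.
I_p = I_s × N_s/N_p = 789.97 × 58/224 = 205 A.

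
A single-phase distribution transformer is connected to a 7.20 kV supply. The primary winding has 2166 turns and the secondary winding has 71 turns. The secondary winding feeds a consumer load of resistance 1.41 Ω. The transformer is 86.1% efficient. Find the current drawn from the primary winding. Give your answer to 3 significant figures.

I_p ≈ 6.37 A

V_s = 7200 × 71/2166 = 236.01 V.
I_s = V_s/R = 236.01/1.41 = 167.38 A.
P_out = V_s I_s = 236.01 × 167.38 = 39504 W.
P_in = P_out/η = 39504/0.861 = 45882 W.
I_p = P_in/V_p = 45882/7200 = 6.37 A.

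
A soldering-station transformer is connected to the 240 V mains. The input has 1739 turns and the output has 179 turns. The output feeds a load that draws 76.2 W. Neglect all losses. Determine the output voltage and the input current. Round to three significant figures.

V_out = V_in × N_out/N_in = 240 × 179/1739 = 24.704 V.
I_out = P/V_out = 76.2/24.704 = 3.0845 A.
I_in = I_out × N_out/N_in = 3.0845 × 179/1739 = 0.318 A.

V_out ≈ 24.7 V, I_in ≈ 0.318 A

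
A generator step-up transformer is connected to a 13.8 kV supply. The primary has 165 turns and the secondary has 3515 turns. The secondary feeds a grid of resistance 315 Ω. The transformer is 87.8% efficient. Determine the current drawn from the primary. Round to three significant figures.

I_p ≈ 22600 A

V_s = 13800 × 3515/165 = 293980 V.
I_s = V_s/R = 293980/315 = 933.28 A.
P_out = V_s I_s = 293980 × 933.28 = 2.7437×10^8 W.
P_in = P_out/η = 2.7437×10^8/0.878 = 3.1249×10^8 W.
I_p = P_in/V_p = 3.1249×10^8/13800 = 22600 A.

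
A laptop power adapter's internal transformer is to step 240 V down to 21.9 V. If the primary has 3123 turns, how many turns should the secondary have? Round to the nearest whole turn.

N_s/N_p = V_s/V_p, so N_s = 3123 × 21.9/240 = 285.0 ≈ 285 turns.

N_s = 285 turns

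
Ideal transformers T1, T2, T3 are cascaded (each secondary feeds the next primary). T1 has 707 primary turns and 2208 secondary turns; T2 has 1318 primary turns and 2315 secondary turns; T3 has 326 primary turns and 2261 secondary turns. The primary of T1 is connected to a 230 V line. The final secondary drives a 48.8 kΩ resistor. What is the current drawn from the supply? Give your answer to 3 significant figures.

I_supply ≈ 6.82 A

Secondary of T1: V = 230.00 × 2208/707 = 718.30 V.
Secondary of T2: V = 718.30 × 2315/1318 = 1261.7 V.
Secondary of T3: V = 1261.7 × 2261/326 = 8750.4 V.
I_load = 8750.4/48800 = 0.17931 A, so P_out = 8750.4 × 0.17931 = 1569.0 W.
All ideal ⇒ P_in = P_out, so I_supply = 1569.0/230 = 6.82 A.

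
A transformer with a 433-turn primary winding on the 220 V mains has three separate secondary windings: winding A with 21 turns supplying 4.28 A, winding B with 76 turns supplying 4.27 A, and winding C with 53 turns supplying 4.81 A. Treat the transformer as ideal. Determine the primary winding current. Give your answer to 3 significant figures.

I_p ≈ 1.55 A

V_A = 220 × 21/433 = 10.670 V; V_B = 220 × 76/433 = 38.614 V; V_C = 220 × 53/433 = 26.928 V.
P_out = V_A I_A + V_B I_B + V_C I_C = 10.670×4.28 + 38.614×4.27 + 26.928×4.81 = 45.667 + 164.88 + 129.53 = 340.08 W.
Ideal ⇒ P_in = P_out, so I_p = P_out/V_p = 340.08/220 = 1.55 A.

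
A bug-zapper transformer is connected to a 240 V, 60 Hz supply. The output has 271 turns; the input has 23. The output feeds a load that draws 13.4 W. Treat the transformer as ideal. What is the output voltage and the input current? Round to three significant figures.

V_out = V_in × N_out/N_in = 240 × 271/23 = 2827.8 V.
I_out = P/V_out = 13.4/2827.8 = 0.0047386 A.
I_in = I_out × N_out/N_in = 0.0047386 × 271/23 = 0.0558 A.

V_out ≈ 2830 V, I_in ≈ 0.0558 A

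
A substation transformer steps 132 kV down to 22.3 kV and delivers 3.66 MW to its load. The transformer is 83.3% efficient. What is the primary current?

P_in = P_out/η = 3.66×10^6/0.833 = 4.3938×10^6 W.
I_p = P_in/V_p = 4.3938×10^6/132000 = 33.3 A.

I_p ≈ 33.3 A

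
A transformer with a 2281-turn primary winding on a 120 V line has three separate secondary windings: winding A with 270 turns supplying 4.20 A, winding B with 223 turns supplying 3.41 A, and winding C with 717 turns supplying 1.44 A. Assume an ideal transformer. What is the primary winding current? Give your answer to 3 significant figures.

V_A = 120 × 270/2281 = 14.204 V; V_B = 120 × 223/2281 = 11.732 V; V_C = 120 × 717/2281 = 37.720 V.
P_out = V_A I_A + V_B I_B + V_C I_C = 14.204×4.20 + 11.732×3.41 + 37.720×1.44 = 59.658 + 40.005 + 54.317 = 153.98 W.
Ideal ⇒ P_in = P_out, so I_p = P_out/V_p = 153.98/120 = 1.28 A.

I_p ≈ 1.28 A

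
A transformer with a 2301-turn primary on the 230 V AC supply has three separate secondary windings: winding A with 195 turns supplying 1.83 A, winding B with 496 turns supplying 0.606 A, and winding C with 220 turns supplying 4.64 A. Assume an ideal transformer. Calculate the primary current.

V_A = 230 × 195/2301 = 19.492 V; V_B = 230 × 496/2301 = 49.578 V; V_C = 230 × 220/2301 = 21.990 V.
P_out = V_A I_A + V_B I_B + V_C I_C = 19.492×1.83 + 49.578×0.606 + 21.990×4.64 = 35.669 + 30.045 + 102.04 = 167.75 W.
Ideal ⇒ P_in = P_out, so I_p = P_out/V_p = 167.75/230 = 0.729 A.

I_p ≈ 0.729 A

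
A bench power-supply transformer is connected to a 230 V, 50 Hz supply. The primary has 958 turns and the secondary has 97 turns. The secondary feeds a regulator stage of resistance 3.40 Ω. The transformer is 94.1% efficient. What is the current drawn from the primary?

I_p ≈ 0.737 A

V_s = 230 × 97/958 = 23.288 V.
I_s = V_s/R = 23.288/3.40 = 6.8494 A.
P_out = V_s I_s = 23.288 × 6.8494 = 159.51 W.
P_in = P_out/η = 159.51/0.941 = 169.51 W.
I_p = P_in/V_p = 169.51/230 = 0.737 A.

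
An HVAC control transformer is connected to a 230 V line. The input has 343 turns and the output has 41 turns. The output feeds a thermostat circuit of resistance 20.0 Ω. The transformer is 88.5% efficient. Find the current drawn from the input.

I_in ≈ 0.186 A

V_out = 230 × 41/343 = 27.493 V.
I_out = V_out/R = 27.493/20.0 = 1.3746 A.
P_out = V_out I_out = 27.493 × 1.3746 = 37.792 W.
P_in = P_out/η = 37.792/0.885 = 42.703 W.
I_in = P_in/V_in = 42.703/230 = 0.186 A.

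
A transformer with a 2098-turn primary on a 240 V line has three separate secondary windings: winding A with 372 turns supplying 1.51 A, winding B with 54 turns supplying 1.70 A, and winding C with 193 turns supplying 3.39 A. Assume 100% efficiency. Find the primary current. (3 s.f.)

I_p ≈ 0.623 A

V_A = 240 × 372/2098 = 42.555 V; V_B = 240 × 54/2098 = 6.1773 V; V_C = 240 × 193/2098 = 22.078 V.
P_out = V_A I_A + V_B I_B + V_C I_C = 42.555×1.51 + 6.1773×1.70 + 22.078×3.39 = 64.258 + 10.501 + 74.845 = 149.60 W.
Ideal ⇒ P_in = P_out, so I_p = P_out/V_p = 149.60/240 = 0.623 A.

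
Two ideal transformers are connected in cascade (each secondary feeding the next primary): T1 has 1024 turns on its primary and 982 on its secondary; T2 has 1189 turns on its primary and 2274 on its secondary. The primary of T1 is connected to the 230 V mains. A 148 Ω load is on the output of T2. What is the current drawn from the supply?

Secondary of T1: V = 230.00 × 982/1024 = 220.57 V.
Secondary of T2: V = 220.57 × 2274/1189 = 421.84 V.
I_load = 421.84/148 = 2.8503 A, so P_out = 421.84 × 2.8503 = 1202.4 W.
All ideal ⇒ P_in = P_out, so I_supply = 1202.4/230 = 5.23 A.

I_supply ≈ 5.23 A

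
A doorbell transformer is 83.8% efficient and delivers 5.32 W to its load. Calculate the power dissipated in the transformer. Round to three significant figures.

P_in = P_out/η = 5.32/0.838 = 6.34845 W.
P_loss = P_in − P_out = 6.34845 − 5.32 = 1.03 W.

P_loss ≈ 1.03 W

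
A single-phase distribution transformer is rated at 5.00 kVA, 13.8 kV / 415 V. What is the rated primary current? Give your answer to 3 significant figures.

I_p = S/V_p = 5000/13800 = 0.362 A.

I_p ≈ 0.362 A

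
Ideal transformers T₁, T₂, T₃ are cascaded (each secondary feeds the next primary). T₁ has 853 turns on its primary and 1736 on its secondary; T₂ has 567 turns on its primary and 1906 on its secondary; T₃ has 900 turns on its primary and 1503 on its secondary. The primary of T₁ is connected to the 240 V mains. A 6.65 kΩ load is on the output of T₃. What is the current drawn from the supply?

After T₁: V = 240.00 × 1736/853 = 488.44 V.
After T₂: V = 488.44 × 1906/567 = 1641.9 V.
After T₃: V = 1641.9 × 1503/900 = 2742.0 V.
I_load = 2742.0/6650 = 0.41233 A, so P_out = 2742.0 × 0.41233 = 1130.6 W.
All ideal ⇒ P_in = P_out, so I_supply = 1130.6/240 = 4.71 A.

I_supply ≈ 4.71 A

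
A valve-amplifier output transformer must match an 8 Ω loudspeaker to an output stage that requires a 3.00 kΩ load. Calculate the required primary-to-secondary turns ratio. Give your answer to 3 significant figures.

Z_p/Z_s = (N_p/N_s)², so N_p/N_s = √(3000/8) = √375 = 19.4.

N_p/N_s ≈ 19.4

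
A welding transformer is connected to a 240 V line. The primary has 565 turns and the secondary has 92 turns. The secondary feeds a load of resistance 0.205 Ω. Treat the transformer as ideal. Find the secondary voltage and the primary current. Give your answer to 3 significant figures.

V_s = V_p × N_s/N_p = 240 × 92/565 = 39.080 V.
I_s = V_s/R = 39.080/0.205 = 190.63 A.
I_p = I_s × N_s/N_p = 190.63 × 92/565 = 31.0 A.

V_s ≈ 39.1 V, I_p ≈ 31.0 A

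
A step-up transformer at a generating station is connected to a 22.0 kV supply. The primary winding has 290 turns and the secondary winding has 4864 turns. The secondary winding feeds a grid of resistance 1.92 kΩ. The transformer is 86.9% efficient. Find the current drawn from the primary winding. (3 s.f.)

V_s = 22000 × 4864/290 = 368990 V.
I_s = V_s/R = 368990/1920 = 192.18 A.
P_out = V_s I_s = 368990 × 192.18 = 7.0915×10^7 W.
P_in = P_out/η = 7.0915×10^7/0.869 = 8.1605×10^7 W.
I_p = P_in/V_p = 8.1605×10^7/22000 = 3710 A.

I_p ≈ 3710 A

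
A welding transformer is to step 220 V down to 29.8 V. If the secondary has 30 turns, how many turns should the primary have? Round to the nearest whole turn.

N_p/N_s = V_p/V_s, so N_p = 30 × 220/29.8 = 221.5 ≈ 221 turns.

N_p = 221 turns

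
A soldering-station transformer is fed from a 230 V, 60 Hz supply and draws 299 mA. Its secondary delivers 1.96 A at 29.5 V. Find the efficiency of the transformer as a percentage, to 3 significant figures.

η ≈ 84.1%

P_in = 230 × 0.299 = 68.7700 W.
P_out = 29.5 × 1.96 = 57.8200 W.
η = P_out/P_in = 57.8200/68.7700 = 0.841.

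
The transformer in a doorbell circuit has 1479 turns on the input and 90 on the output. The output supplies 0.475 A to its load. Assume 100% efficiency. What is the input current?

For an ideal transformer I_in/I_out = N_out/N_in, so I_in = 0.475 × 90/1479 = 0.0289 A.

I_in ≈ 0.0289 A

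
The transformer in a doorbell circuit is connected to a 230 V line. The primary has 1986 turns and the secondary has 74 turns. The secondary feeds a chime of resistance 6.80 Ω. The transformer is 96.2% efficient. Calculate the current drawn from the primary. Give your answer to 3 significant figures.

I_p ≈ 0.0488 A

V_s = 230 × 74/1986 = 8.5700 V.
I_s = V_s/R = 8.5700/6.80 = 1.2603 A.
P_out = V_s I_s = 8.5700 × 1.2603 = 10.801 W.
P_in = P_out/η = 10.801/0.962 = 11.227 W.
I_p = P_in/V_p = 11.227/230 = 0.0488 A.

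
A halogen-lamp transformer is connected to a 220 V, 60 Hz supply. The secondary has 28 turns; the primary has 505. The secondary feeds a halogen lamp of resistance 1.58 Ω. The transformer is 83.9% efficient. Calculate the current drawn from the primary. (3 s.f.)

I_p ≈ 0.510 A

V_s = 220 × 28/505 = 12.198 V.
I_s = V_s/R = 12.198/1.58 = 7.7203 A.
P_out = V_s I_s = 12.198 × 7.7203 = 94.172 W.
P_in = P_out/η = 94.172/0.839 = 112.24 W.
I_p = P_in/V_p = 112.24/220 = 0.510 A.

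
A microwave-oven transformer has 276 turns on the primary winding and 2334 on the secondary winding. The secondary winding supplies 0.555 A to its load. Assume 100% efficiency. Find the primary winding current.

For an ideal transformer I_p/I_s = N_s/N_p, so I_p = 0.555 × 2334/276 = 4.69 A.

I_p ≈ 4.69 A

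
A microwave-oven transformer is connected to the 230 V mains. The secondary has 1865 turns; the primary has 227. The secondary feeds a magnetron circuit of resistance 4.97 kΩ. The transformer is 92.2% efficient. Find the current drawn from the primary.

I_p ≈ 3.39 A

V_s = 230 × 1865/227 = 1889.6 V.
I_s = V_s/R = 1889.6/4970 = 0.38021 A.
P_out = V_s I_s = 1889.6 × 0.38021 = 718.46 W.
P_in = P_out/η = 718.46/0.922 = 779.25 W.
I_p = P_in/V_p = 779.25/230 = 3.39 A.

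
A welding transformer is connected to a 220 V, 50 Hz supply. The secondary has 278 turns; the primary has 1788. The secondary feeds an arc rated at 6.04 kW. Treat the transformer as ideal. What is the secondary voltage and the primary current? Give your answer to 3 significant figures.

V_s = V_p × N_s/N_p = 220 × 278/1788 = 34.206 V.
I_s = P/V_s = 6040/34.206 = 176.58 A.
I_p = I_s × N_s/N_p = 176.58 × 278/1788 = 27.5 A.

V_s ≈ 34.2 V, I_p ≈ 27.5 A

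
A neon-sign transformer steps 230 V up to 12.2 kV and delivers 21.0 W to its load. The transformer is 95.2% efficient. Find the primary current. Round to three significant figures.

P_in = P_out/η = 21.0/0.952 = 22.059 W.
I_p = P_in/V_p = 22.059/230 = 0.0959 A.

I_p ≈ 0.0959 A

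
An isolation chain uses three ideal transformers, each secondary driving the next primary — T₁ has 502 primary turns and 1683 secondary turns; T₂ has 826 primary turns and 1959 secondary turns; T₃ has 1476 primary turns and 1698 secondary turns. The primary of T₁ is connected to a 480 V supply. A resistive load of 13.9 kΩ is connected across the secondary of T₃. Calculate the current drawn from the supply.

Secondary of T₁: V = 480.00 × 1683/502 = 1609.2 V.
Secondary of T₂: V = 1609.2 × 1959/826 = 3816.6 V.
Secondary of T₃: V = 3816.6 × 1698/1476 = 4390.6 V.
I_load = 4390.6/13900 = 0.31587 A, so P_out = 4390.6 × 0.31587 = 1386.9 W.
All ideal ⇒ P_in = P_out, so I_supply = 1386.9/480 = 2.89 A.

I_supply ≈ 2.89 A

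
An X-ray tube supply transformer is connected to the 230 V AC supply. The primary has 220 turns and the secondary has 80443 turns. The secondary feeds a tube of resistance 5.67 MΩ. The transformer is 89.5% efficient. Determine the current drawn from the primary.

I_p ≈ 6.06 A

V_s = 230 × 80443/220 = 84100 V.
I_s = V_s/R = 84100/(5.67×10^6) = 0.014832 A.
P_out = V_s I_s = 84100 × 0.014832 = 1247.4 W.
P_in = P_out/η = 1247.4/0.895 = 1393.7 W.
I_p = P_in/V_p = 1393.7/230 = 6.06 A.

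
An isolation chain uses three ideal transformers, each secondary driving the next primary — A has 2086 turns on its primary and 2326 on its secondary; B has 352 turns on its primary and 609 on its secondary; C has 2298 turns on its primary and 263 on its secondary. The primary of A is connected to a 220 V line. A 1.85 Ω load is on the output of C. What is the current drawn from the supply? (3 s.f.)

Secondary of A: V = 220.00 × 2326/2086 = 245.31 V.
Secondary of B: V = 245.31 × 609/352 = 424.42 V.
Secondary of C: V = 424.42 × 263/2298 = 48.573 V.
I_load = 48.573/1.85 = 26.256 A, so P_out = 48.573 × 26.256 = 1275.3 W.
All ideal ⇒ P_in = P_out, so I_supply = 1275.3/220 = 5.80 A.

I_supply ≈ 5.80 A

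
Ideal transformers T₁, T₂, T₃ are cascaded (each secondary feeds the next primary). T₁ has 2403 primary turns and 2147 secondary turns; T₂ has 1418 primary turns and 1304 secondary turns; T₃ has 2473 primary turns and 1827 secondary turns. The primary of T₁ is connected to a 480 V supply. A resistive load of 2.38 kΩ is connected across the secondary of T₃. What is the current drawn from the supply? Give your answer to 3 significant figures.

I_supply ≈ 0.0743 A

Secondary of T₁: V = 480.00 × 2147/2403 = 428.86 V.
Secondary of T₂: V = 428.86 × 1304/1418 = 394.39 V.
Secondary of T₃: V = 394.39 × 1827/2473 = 291.36 V.
I_load = 291.36/2380 = 0.12242 A, so P_out = 291.36 × 0.12242 = 35.669 W.
All ideal ⇒ P_in = P_out, so I_supply = 35.669/480 = 0.0743 A.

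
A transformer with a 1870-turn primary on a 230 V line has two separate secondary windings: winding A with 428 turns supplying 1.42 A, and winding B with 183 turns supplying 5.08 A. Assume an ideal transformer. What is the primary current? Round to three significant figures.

V_A = 230 × 428/1870 = 52.642 V; V_B = 230 × 183/1870 = 22.508 V.
P_out = V_A I_A + V_B I_B = 52.642×1.42 + 22.508×5.08 = 74.751 + 114.34 = 189.09 W.
Ideal ⇒ P_in = P_out, so I_p = P_out/V_p = 189.09/230 = 0.822 A.

I_p ≈ 0.822 A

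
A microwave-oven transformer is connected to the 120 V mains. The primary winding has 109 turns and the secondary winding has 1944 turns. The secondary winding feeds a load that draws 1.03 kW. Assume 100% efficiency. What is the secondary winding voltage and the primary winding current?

V_s = V_p × N_s/N_p = 120 × 1944/109 = 2140.2 V.
I_s = P/V_s = 1030/2140.2 = 0.48127 A.
I_p = I_s × N_s/N_p = 0.48127 × 1944/109 = 8.58 A.

V_s ≈ 2140 V, I_p ≈ 8.58 A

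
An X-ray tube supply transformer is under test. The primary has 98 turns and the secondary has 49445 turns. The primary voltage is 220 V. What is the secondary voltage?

V_s ≈ 111000 V

V_s/V_p = N_s/N_p, so V_s = 220 × 49445/98 = 111000 V.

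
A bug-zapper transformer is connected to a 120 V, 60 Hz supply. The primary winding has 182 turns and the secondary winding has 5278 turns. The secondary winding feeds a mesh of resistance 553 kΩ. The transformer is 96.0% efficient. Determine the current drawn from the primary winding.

I_p ≈ 0.190 A

V_s = 120 × 5278/182 = 3480.0 V.
I_s = V_s/R = 3480.0/553000 = 0.0062929 A.
P_out = V_s I_s = 3480.0 × 0.0062929 = 21.899 W.
P_in = P_out/η = 21.899/0.960 = 22.812 W.
I_p = P_in/V_p = 22.812/120 = 0.190 A.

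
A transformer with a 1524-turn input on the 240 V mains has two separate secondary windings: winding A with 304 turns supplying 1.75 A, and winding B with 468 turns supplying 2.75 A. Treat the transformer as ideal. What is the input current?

I_in ≈ 1.19 A

V_A = 240 × 304/1524 = 47.874 V; V_B = 240 × 468/1524 = 73.701 V.
P_out = V_A I_A + V_B I_B = 47.874×1.75 + 73.701×2.75 = 83.780 + 202.68 = 286.46 W.
Ideal ⇒ P_in = P_out, so I_in = P_out/V_in = 286.46/240 = 1.19 A.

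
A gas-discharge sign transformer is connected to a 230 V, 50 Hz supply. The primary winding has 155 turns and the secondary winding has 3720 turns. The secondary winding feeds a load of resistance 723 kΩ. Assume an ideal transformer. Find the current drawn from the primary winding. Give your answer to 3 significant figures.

V_s = V_p × N_s/N_p = 230 × 3720/155 = 5520.0 V.
I_s = V_s/R = 5520.0/723000 = 0.0076349 A.
For an ideal transformer I_p N_p = I_s N_s, so I_p = 0.0076349 × 3720/155 = 0.183 A.

I_p ≈ 0.183 A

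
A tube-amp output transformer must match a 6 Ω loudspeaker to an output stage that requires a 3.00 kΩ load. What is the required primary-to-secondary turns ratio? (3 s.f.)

N_p/N_s ≈ 22.4

Z_p/Z_s = (N_p/N_s)², so N_p/N_s = √(3000/6) = √500 = 22.4.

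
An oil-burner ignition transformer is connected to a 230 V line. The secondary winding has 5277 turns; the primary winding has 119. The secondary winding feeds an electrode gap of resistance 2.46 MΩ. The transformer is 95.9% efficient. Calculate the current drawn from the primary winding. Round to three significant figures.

V_s = 230 × 5277/119 = 10199 V.
I_s = V_s/R = 10199/(2.46×10^6) = 0.0041460 A.
P_out = V_s I_s = 10199 × 0.0041460 = 42.286 W.
P_in = P_out/η = 42.286/0.959 = 44.094 W.
I_p = P_in/V_p = 44.094/230 = 0.192 A.

I_p ≈ 0.192 A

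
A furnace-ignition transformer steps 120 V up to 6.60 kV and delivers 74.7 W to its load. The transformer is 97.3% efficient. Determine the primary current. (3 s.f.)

I_p ≈ 0.640 A

P_in = P_out/η = 74.7/0.973 = 76.773 W.
I_p = P_in/V_p = 76.773/120 = 0.640 A.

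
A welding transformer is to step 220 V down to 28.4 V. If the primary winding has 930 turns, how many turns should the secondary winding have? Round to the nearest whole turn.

N_s/N_p = V_s/V_p, so N_s = 930 × 28.4/220 = 120.1 ≈ 120 turns.

N_s = 120 turns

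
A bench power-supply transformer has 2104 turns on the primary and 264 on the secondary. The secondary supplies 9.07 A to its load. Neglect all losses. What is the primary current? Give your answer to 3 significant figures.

For an ideal transformer I_p/I_s = N_s/N_p, so I_p = 9.07 × 264/2104 = 1.14 A.

I_p ≈ 1.14 A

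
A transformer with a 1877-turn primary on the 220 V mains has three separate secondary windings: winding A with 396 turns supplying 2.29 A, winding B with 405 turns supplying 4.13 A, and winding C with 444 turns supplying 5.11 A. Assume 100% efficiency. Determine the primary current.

I_p ≈ 2.58 A

V_A = 220 × 396/1877 = 46.414 V; V_B = 220 × 405/1877 = 47.469 V; V_C = 220 × 444/1877 = 52.040 V.
P_out = V_A I_A + V_B I_B + V_C I_C = 46.414×2.29 + 47.469×4.13 + 52.040×5.11 = 106.29 + 196.05 + 265.93 = 568.26 W.
Ideal ⇒ P_in = P_out, so I_p = P_out/V_p = 568.26/220 = 2.58 A.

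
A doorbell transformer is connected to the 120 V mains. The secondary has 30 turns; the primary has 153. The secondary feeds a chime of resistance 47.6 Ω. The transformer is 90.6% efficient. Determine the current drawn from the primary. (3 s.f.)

I_p ≈ 0.107 A

V_s = 120 × 30/153 = 23.529 V.
I_s = V_s/R = 23.529/47.6 = 0.49432 A.
P_out = V_s I_s = 23.529 × 0.49432 = 11.631 W.
P_in = P_out/η = 11.631/0.906 = 12.838 W.
I_p = P_in/V_p = 12.838/120 = 0.107 A.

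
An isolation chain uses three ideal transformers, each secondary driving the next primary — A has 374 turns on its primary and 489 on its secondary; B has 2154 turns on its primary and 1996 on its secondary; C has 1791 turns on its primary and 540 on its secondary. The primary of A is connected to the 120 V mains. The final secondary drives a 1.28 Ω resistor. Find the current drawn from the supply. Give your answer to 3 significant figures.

After A: V = 120.00 × 489/374 = 156.90 V.
After B: V = 156.90 × 1996/2154 = 145.39 V.
After C: V = 145.39 × 540/1791 = 43.836 V.
I_load = 43.836/1.28 = 34.247 A, so P_out = 43.836 × 34.247 = 1501.3 W.
All ideal ⇒ P_in = P_out, so I_supply = 1501.3/120 = 12.5 A.

I_supply ≈ 12.5 A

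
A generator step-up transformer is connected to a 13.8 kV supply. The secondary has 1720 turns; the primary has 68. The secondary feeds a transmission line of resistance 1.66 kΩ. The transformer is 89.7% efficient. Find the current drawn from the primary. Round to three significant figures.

V_s = 13800 × 1720/68 = 349060 V.
I_s = V_s/R = 349060/1660 = 210.28 A.
P_out = V_s I_s = 349060 × 210.28 = 7.3399×10^7 W.
P_in = P_out/η = 7.3399×10^7/0.897 = 8.1827×10^7 W.
I_p = P_in/V_p = 8.1827×10^7/13800 = 5930 A.

I_p ≈ 5930 A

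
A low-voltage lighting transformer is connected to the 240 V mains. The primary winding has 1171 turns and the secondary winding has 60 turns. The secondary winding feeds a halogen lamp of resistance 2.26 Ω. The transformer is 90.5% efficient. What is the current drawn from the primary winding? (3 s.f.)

V_s = 240 × 60/1171 = 12.297 V.
I_s = V_s/R = 12.297/2.26 = 5.4412 A.
P_out = V_s I_s = 12.297 × 5.4412 = 66.912 W.
P_in = P_out/η = 66.912/0.905 = 73.936 W.
I_p = P_in/V_p = 73.936/240 = 0.308 A.

I_p ≈ 0.308 A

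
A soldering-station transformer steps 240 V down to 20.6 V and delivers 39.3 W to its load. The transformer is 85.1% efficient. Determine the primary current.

I_p ≈ 0.192 A

P_in = P_out/η = 39.3/0.851 = 46.181 W.
I_p = P_in/V_p = 46.181/240 = 0.192 A.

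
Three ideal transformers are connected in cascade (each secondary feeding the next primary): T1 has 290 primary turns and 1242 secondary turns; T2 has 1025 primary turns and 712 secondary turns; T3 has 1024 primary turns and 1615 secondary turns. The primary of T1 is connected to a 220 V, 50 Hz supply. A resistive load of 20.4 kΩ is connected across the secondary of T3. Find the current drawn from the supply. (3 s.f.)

Secondary of T1: V = 220.00 × 1242/290 = 942.21 V.
Secondary of T2: V = 942.21 × 712/1025 = 654.49 V.
Secondary of T3: V = 654.49 × 1615/1024 = 1032.2 V.
I_load = 1032.2/20400 = 0.050599 A, so P_out = 1032.2 × 0.050599 = 52.230 W.
All ideal ⇒ P_in = P_out, so I_supply = 52.230/220 = 0.237 A.

I_supply ≈ 0.237 A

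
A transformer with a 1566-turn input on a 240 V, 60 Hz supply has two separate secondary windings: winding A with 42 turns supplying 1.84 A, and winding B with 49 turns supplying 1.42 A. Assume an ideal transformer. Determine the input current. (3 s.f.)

I_in ≈ 0.0938 A

V_A = 240 × 42/1566 = 6.4368 V; V_B = 240 × 49/1566 = 7.5096 V.
P_out = V_A I_A + V_B I_B = 6.4368×1.84 + 7.5096×1.42 = 11.844 + 10.664 = 22.507 W.
Ideal ⇒ P_in = P_out, so I_in = P_out/V_in = 22.507/240 = 0.0938 A.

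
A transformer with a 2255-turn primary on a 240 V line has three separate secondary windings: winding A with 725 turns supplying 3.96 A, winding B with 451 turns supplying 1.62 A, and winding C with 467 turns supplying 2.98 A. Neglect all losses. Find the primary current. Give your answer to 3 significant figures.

I_p ≈ 2.21 A

V_A = 240 × 725/2255 = 77.162 V; V_B = 240 × 451/2255 = 48.000 V; V_C = 240 × 467/2255 = 49.703 V.
P_out = V_A I_A + V_B I_B + V_C I_C = 77.162×3.96 + 48.000×1.62 + 49.703×2.98 = 305.56 + 77.760 + 148.11 = 531.44 W.
Ideal ⇒ P_in = P_out, so I_p = P_out/V_p = 531.44/240 = 2.21 A.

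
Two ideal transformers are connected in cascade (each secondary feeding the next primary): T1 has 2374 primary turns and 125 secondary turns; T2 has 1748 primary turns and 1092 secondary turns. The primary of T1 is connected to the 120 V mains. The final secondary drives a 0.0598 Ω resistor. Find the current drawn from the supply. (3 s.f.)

Secondary of T1: V = 120.00 × 125/2374 = 6.3184 V.
Secondary of T2: V = 6.3184 × 1092/1748 = 3.9472 V.
I_load = 3.9472/0.0598 = 66.007 A, so P_out = 3.9472 × 66.007 = 260.54 W.
All ideal ⇒ P_in = P_out, so I_supply = 260.54/120 = 2.17 A.

I_supply ≈ 2.17 A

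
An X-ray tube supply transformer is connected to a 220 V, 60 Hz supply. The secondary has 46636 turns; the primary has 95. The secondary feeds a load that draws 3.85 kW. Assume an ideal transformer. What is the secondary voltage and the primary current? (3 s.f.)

V_s = V_p × N_s/N_p = 220 × 46636/95 = 108000 V.
I_s = P/V_s = 3850/108000 = 0.035648 A.
I_p = I_s × N_s/N_p = 0.035648 × 46636/95 = 17.5 A.

V_s ≈ 108000 V, I_p ≈ 17.5 A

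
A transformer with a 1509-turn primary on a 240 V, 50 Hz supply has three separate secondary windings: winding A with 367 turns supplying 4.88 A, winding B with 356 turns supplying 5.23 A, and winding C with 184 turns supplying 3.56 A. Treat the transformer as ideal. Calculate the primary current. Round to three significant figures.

V_A = 240 × 367/1509 = 58.370 V; V_B = 240 × 356/1509 = 56.620 V; V_C = 240 × 184/1509 = 29.264 V.
P_out = V_A I_A + V_B I_B + V_C I_C = 58.370×4.88 + 56.620×5.23 + 29.264×3.56 = 284.84 + 296.12 + 104.18 = 685.15 W.
Ideal ⇒ P_in = P_out, so I_p = P_out/V_p = 685.15/240 = 2.85 A.

I_p ≈ 2.85 A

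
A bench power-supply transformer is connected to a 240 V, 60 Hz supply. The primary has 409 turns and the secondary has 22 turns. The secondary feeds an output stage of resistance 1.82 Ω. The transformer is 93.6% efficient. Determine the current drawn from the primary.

I_p ≈ 0.408 A

V_s = 240 × 22/409 = 12.910 V.
I_s = V_s/R = 12.910/1.82 = 7.0932 A.
P_out = V_s I_s = 12.910 × 7.0932 = 91.569 W.
P_in = P_out/η = 91.569/0.936 = 97.830 W.
I_p = P_in/V_p = 97.830/240 = 0.408 A.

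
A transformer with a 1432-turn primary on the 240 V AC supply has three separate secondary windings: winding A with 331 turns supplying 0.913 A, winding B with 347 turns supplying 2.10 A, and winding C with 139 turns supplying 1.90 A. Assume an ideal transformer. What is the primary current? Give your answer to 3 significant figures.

V_A = 240 × 331/1432 = 55.475 V; V_B = 240 × 347/1432 = 58.156 V; V_C = 240 × 139/1432 = 23.296 V.
P_out = V_A I_A + V_B I_B + V_C I_C = 55.475×0.913 + 58.156×2.10 + 23.296×1.90 = 50.649 + 122.13 + 44.263 = 217.04 W.
Ideal ⇒ P_in = P_out, so I_p = P_out/V_p = 217.04/240 = 0.904 A.

I_p ≈ 0.904 A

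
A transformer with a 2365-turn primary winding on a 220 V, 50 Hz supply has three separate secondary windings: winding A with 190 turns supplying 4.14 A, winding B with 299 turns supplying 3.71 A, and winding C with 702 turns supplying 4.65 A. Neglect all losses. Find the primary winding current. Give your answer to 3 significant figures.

I_p ≈ 2.18 A

V_A = 220 × 190/2365 = 17.674 V; V_B = 220 × 299/2365 = 27.814 V; V_C = 220 × 702/2365 = 65.302 V.
P_out = V_A I_A + V_B I_B + V_C I_C = 17.674×4.14 + 27.814×3.71 + 65.302×4.65 = 73.172 + 103.19 + 303.66 = 480.02 W.
Ideal ⇒ P_in = P_out, so I_p = P_out/V_p = 480.02/220 = 2.18 A.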